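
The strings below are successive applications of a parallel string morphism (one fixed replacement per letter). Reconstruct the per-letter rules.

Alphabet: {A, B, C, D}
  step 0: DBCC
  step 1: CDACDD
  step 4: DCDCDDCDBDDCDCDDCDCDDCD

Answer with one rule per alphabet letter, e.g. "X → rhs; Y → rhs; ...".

  step 0 ⇒ step 1: DBCC ⇒ CD·AC·D·D
    B ↦ AC
    C ↦ D
    D ↦ CD
    A ↦ B  (constrained at step 1)

A->B, B->AC, C->D, D->CD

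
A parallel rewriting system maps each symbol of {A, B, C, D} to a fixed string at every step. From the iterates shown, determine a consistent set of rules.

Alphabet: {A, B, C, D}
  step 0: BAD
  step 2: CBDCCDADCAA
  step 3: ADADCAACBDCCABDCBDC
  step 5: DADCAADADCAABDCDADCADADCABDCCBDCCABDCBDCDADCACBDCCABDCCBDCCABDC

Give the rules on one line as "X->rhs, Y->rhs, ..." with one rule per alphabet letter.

A->BDC, B->DAD, C->A, D->C

  step 2 ⇒ step 3: CBDCCDADCAA ⇒ A·DAD·C·A·A·C·BDC·C·A·BDC·BDC
    A ↦ BDC
    B ↦ DAD
    C ↦ A
    D ↦ C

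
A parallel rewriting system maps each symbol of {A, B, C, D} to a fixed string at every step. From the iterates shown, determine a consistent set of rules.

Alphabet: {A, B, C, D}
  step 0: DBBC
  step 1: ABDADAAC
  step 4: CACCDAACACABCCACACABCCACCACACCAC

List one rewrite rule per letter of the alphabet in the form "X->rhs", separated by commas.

  step 0 ⇒ step 1: DBBC ⇒ AB·DA·DA·AC
    B ↦ DA
    C ↦ AC
    D ↦ AB
    A ↦ C  (constrained at step 1)

A->C, B->DA, C->AC, D->AB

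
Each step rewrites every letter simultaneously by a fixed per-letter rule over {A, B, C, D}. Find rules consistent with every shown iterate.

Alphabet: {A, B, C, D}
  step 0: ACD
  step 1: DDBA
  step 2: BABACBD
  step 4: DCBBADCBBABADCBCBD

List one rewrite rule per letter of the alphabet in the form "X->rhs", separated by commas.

A->D, B->CB, C->D, D->BA

  step 1 ⇒ step 2: DDBA ⇒ BA·BA·CB·D
    A ↦ D
    B ↦ CB
    D ↦ BA
  step 0 ⇒ step 1: ACD ⇒ D·D·BA
    C ↦ D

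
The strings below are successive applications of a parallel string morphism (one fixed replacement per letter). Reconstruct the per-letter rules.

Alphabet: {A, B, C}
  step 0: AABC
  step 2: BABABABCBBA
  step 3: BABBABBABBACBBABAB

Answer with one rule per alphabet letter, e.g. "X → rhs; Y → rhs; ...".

  step 2 ⇒ step 3: BABABABCBBA ⇒ BA·B·BA·B·BA·B·BA·CB·BA·BA·B
    A ↦ B
    B ↦ BA
    C ↦ CB

A->B, B->BA, C->CB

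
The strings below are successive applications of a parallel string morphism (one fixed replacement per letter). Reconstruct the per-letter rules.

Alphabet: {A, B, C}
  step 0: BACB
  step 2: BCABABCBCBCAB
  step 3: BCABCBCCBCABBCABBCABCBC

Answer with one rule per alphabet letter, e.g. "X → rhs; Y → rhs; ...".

  step 2 ⇒ step 3: BCABABCBCBCAB ⇒ BC·AB·C·BC·C·BC·AB·BC·AB·BC·AB·C·BC
    A ↦ C
    B ↦ BC
    C ↦ AB

A->C, B->BC, C->AB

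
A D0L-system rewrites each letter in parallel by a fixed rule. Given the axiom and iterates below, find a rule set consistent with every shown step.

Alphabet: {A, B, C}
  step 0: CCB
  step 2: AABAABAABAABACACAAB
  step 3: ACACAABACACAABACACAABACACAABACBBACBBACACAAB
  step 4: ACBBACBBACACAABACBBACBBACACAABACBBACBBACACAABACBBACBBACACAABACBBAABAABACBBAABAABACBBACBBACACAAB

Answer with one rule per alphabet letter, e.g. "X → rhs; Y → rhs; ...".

A->AC, B->AAB, C->BB

  step 3 ⇒ step 4: ACACAABACACAABACACAABACACAABACBBACBBACACAAB ⇒ AC·BB·AC·BB·AC·AC·AAB·AC·BB·AC·BB·AC·AC·AAB·AC·BB·AC·BB·AC·AC·AAB·AC·BB·AC·BB·AC·AC·AAB·AC·BB·AAB·AAB·AC·BB·AAB·AAB·AC·BB·AC·BB·AC·AC·AAB
    A ↦ AC
    B ↦ AAB
    C ↦ BB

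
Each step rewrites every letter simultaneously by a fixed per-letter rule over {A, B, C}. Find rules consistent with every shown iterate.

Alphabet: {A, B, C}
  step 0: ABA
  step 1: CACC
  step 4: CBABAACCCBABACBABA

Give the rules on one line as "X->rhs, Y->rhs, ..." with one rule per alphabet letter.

A->C, B->AC, C->BA

  step 0 ⇒ step 1: ABA ⇒ C·AC·C
    A ↦ C
    B ↦ AC
    C ↦ BA  (constrained at step 1)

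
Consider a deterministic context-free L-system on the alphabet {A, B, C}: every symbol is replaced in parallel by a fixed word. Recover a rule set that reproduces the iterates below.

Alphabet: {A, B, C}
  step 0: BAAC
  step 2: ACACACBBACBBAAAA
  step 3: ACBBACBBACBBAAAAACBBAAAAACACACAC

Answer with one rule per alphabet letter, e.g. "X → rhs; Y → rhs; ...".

  step 2 ⇒ step 3: ACACACBBACBBAAAA ⇒ AC·BB·AC·BB·AC·BB·AA·AA·AC·BB·AA·AA·AC·AC·AC·AC
    A ↦ AC
    B ↦ AA
    C ↦ BB

A->AC, B->AA, C->BB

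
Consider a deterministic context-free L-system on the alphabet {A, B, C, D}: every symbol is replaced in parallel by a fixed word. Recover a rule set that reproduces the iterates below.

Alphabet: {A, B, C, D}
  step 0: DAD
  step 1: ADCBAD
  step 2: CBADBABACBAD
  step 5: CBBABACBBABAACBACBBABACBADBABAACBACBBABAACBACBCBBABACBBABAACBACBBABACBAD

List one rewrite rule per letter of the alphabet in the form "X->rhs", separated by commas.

A->CB, B->A, C->BAB, D->AD

  step 1 ⇒ step 2: ADCBAD ⇒ CB·AD·BAB·A·CB·AD
    A ↦ CB
    B ↦ A
    C ↦ BAB
    D ↦ AD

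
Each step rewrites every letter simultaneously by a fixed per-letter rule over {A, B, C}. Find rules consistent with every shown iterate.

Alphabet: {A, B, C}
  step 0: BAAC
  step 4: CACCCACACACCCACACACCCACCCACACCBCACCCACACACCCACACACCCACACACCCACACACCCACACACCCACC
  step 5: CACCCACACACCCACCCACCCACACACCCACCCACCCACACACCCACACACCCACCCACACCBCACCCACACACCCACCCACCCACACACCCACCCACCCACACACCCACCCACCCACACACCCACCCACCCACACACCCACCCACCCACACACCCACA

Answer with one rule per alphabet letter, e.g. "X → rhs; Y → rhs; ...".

  step 4 ⇒ step 5: CACCCACACACCCACACACCCACCCACACCBCACCCACACACCCACACACCCACACACCCACACACCCACACACCCACC ⇒ CA·CC·CA·CA·CA·CC·CA·CC·CA·CC·CA·CA·CA·CC·CA·CC·CA·CC·CA·CA·CA·CC·CA·CA·CA·CC·CA·CC·CA·CA·CCB·CA·CC·CA·CA·CA·CC·CA·CC·CA·CC·CA·CA·CA·CC·CA·CC·CA·CC·CA·CA·CA·CC·CA·CC·CA·CC·CA·CA·CA·CC·CA·CC·CA·CC·CA·CA·CA·CC·CA·CC·CA·CC·CA·CA·CA·CC·CA·CA
    A ↦ CC
    B ↦ CCB
    C ↦ CA

A->CC, B->CCB, C->CA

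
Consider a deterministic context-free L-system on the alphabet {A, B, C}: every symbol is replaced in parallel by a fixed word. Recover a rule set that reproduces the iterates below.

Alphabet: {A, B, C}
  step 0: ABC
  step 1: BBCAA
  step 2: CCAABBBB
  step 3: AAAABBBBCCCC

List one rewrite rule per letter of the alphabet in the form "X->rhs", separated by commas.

A->BB, B->C, C->AA

  step 2 ⇒ step 3: CCAABBBB ⇒ AA·AA·BB·BB·C·C·C·C
    A ↦ BB
    B ↦ C
    C ↦ AA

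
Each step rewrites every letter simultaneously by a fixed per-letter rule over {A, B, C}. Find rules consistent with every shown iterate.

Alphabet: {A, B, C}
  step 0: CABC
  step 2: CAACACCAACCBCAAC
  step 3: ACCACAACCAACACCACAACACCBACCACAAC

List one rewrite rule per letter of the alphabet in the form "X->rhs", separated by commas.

A->CA, B->CB, C->AC

  step 2 ⇒ step 3: CAACACCAACCBCAAC ⇒ AC·CA·CA·AC·CA·AC·AC·CA·CA·AC·AC·CB·AC·CA·CA·AC
    A ↦ CA
    B ↦ CB
    C ↦ AC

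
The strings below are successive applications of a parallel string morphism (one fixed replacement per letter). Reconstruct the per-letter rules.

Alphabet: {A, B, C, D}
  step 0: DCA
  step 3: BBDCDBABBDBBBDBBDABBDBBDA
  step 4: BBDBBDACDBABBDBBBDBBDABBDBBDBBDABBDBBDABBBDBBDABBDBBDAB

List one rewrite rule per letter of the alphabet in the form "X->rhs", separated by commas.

  step 3 ⇒ step 4: BBDCDBABBDBBBDBBDABBDBBDA ⇒ BBD·BBD·A·CDB·A·BBD·B·BBD·BBD·A·BBD·BBD·BBD·A·BBD·BBD·A·B·BBD·BBD·A·BBD·BBD·A·B
    A ↦ B
    B ↦ BBD
    C ↦ CDB
    D ↦ A

A->B, B->BBD, C->CDB, D->A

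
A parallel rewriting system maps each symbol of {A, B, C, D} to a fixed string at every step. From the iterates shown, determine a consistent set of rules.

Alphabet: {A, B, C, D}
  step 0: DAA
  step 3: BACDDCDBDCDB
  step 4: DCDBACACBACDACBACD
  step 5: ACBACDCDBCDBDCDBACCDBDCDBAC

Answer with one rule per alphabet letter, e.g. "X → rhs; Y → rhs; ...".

  step 4 ⇒ step 5: DCDBACACBACDACBACD ⇒ AC·B·AC·D·CD·B·CD·B·D·CD·B·AC·CD·B·D·CD·B·AC
    A ↦ CD
    B ↦ D
    C ↦ B
    D ↦ AC

A->CD, B->D, C->B, D->AC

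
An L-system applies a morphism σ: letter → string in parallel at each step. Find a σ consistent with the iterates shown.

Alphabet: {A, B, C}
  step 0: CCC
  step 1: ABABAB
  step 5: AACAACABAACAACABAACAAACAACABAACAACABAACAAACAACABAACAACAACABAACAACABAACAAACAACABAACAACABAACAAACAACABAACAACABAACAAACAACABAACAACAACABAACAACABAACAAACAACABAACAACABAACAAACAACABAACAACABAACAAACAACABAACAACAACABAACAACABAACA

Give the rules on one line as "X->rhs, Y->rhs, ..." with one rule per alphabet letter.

  step 0 ⇒ step 1: CCC ⇒ AB·AB·AB
    C ↦ AB
    A ↦ AAC  (constrained at step 1)
    B ↦ A  (constrained at step 1)

A->AAC, B->A, C->AB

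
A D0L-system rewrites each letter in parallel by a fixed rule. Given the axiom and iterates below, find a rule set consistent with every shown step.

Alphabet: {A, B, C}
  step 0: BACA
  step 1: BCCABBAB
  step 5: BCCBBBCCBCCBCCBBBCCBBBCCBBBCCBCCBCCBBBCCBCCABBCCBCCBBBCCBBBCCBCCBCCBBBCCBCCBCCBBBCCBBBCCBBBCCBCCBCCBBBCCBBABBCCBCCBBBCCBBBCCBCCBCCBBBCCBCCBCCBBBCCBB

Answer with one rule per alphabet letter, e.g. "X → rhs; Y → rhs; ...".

A->AB, B->BCC, C->B

  step 0 ⇒ step 1: BACA ⇒ BCC·AB·B·AB
    A ↦ AB
    B ↦ BCC
    C ↦ B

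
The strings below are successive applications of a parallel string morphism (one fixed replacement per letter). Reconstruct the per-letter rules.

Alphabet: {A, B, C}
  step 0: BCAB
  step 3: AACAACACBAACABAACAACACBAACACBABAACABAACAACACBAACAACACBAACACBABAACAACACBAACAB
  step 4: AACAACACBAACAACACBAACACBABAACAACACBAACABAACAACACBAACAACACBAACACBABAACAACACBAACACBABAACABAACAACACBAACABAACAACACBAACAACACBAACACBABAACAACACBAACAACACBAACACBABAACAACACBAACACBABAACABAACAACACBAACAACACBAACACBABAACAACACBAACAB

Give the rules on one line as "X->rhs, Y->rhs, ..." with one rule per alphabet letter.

  step 3 ⇒ step 4: AACAACACBAACABAACAACACBAACACBABAACABAACAACACBAACAACACBAACACBABAACAACACBAACAB ⇒ AAC·AAC·ACB·AAC·AAC·ACB·AAC·ACB·AB·AAC·AAC·ACB·AAC·AB·AAC·AAC·ACB·AAC·AAC·ACB·AAC·ACB·AB·AAC·AAC·ACB·AAC·ACB·AB·AAC·AB·AAC·AAC·ACB·AAC·AB·AAC·AAC·ACB·AAC·AAC·ACB·AAC·ACB·AB·AAC·AAC·ACB·AAC·AAC·ACB·AAC·ACB·AB·AAC·AAC·ACB·AAC·ACB·AB·AAC·AB·AAC·AAC·ACB·AAC·AAC·ACB·AAC·ACB·AB·AAC·AAC·ACB·AAC·AB
    A ↦ AAC
    B ↦ AB
    C ↦ ACB

A->AAC, B->AB, C->ACB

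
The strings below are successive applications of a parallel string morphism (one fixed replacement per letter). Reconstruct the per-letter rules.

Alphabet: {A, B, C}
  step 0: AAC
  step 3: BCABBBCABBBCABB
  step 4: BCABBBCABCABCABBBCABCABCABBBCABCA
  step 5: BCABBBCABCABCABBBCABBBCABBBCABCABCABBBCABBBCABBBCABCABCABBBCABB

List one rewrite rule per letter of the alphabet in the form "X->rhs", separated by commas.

  step 4 ⇒ step 5: BCABBBCABCABCABBBCABCABCABBBCABCA ⇒ BCA·B·B·BCA·BCA·BCA·B·B·BCA·B·B·BCA·B·B·BCA·BCA·BCA·B·B·BCA·B·B·BCA·B·B·BCA·BCA·BCA·B·B·BCA·B·B
    A ↦ B
    B ↦ BCA
    C ↦ B

A->B, B->BCA, C->B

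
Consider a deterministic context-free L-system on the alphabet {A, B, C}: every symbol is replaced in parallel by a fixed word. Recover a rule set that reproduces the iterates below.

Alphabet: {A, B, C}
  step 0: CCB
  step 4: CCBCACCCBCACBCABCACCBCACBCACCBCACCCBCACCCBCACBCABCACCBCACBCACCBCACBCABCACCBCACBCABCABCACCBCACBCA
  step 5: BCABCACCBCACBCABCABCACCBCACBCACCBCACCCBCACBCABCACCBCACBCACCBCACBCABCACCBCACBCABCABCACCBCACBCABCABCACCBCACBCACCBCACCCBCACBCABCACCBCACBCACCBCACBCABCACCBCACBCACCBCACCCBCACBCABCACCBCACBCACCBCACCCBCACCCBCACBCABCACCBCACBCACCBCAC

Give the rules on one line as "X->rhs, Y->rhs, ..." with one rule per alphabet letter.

A->C, B->CC, C->BCA

  step 4 ⇒ step 5: CCBCACCCBCACBCABCACCBCACBCACCBCACCCBCACCCBCACBCABCACCBCACBCACCBCACBCABCACCBCACBCABCABCACCBCACBCA ⇒ BCA·BCA·CC·BCA·C·BCA·BCA·BCA·CC·BCA·C·BCA·CC·BCA·C·CC·BCA·C·BCA·BCA·CC·BCA·C·BCA·CC·BCA·C·BCA·BCA·CC·BCA·C·BCA·BCA·BCA·CC·BCA·C·BCA·BCA·BCA·CC·BCA·C·BCA·CC·BCA·C·CC·BCA·C·BCA·BCA·CC·BCA·C·BCA·CC·BCA·C·BCA·BCA·CC·BCA·C·BCA·CC·BCA·C·CC·BCA·C·BCA·BCA·CC·BCA·C·BCA·CC·BCA·C·CC·BCA·C·CC·BCA·C·BCA·BCA·CC·BCA·C·BCA·CC·BCA·C
    A ↦ C
    B ↦ CC
    C ↦ BCA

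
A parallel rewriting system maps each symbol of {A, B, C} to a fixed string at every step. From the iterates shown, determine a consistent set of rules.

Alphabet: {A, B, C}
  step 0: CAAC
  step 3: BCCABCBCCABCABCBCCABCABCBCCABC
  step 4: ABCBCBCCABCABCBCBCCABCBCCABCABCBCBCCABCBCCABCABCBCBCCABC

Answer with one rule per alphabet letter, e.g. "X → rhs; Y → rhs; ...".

A->BCC, B->A, C->BC

  step 3 ⇒ step 4: BCCABCBCCABCABCBCCABCABCBCCABC ⇒ A·BC·BC·BCC·A·BC·A·BC·BC·BCC·A·BC·BCC·A·BC·A·BC·BC·BCC·A·BC·BCC·A·BC·A·BC·BC·BCC·A·BC
    A ↦ BCC
    B ↦ A
    C ↦ BC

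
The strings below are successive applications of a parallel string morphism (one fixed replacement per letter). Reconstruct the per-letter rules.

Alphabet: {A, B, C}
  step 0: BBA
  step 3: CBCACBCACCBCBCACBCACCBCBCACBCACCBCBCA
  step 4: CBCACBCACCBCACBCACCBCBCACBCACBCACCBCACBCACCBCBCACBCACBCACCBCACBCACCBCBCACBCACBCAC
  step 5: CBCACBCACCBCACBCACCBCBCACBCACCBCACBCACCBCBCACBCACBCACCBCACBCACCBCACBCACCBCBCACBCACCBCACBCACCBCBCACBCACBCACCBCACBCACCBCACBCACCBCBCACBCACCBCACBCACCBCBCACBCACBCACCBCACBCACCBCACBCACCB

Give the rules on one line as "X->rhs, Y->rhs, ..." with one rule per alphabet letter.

  step 4 ⇒ step 5: CBCACBCACCBCACBCACCBCBCACBCACBCACCBCACBCACCBCBCACBCACBCACCBCACBCACCBCBCACBCACBCAC ⇒ CB·CA·CB·CAC·CB·CA·CB·CAC·CB·CB·CA·CB·CAC·CB·CA·CB·CAC·CB·CB·CA·CB·CA·CB·CAC·CB·CA·CB·CAC·CB·CA·CB·CAC·CB·CB·CA·CB·CAC·CB·CA·CB·CAC·CB·CB·CA·CB·CA·CB·CAC·CB·CA·CB·CAC·CB·CA·CB·CAC·CB·CB·CA·CB·CAC·CB·CA·CB·CAC·CB·CB·CA·CB·CA·CB·CAC·CB·CA·CB·CAC·CB·CA·CB·CAC·CB
    A ↦ CAC
    B ↦ CA
    C ↦ CB

A->CAC, B->CA, C->CB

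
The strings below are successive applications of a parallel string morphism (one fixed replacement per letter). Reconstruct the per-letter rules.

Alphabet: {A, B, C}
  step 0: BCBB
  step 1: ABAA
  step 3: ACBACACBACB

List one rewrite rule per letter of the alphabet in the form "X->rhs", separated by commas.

A->AC, B->A, C->B

  step 0 ⇒ step 1: BCBB ⇒ A·B·A·A
    B ↦ A
    C ↦ B
    A ↦ AC  (constrained at step 1)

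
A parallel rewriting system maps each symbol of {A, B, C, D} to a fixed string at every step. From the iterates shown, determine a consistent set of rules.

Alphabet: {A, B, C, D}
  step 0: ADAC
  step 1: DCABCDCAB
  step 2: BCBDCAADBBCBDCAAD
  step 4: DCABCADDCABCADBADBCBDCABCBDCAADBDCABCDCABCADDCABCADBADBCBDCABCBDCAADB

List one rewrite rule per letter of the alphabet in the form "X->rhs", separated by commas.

  step 1 ⇒ step 2: DCABCDCAB ⇒ BC·B·DCA·AD·B·BC·B·DCA·AD
    A ↦ DCA
    B ↦ AD
    C ↦ B
    D ↦ BC

A->DCA, B->AD, C->B, D->BC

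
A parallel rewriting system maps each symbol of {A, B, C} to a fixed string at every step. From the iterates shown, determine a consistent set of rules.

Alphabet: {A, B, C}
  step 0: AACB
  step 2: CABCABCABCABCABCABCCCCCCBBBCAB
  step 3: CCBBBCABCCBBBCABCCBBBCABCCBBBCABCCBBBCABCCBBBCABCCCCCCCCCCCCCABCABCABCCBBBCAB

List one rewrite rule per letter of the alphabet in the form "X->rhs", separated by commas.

A->BBB, B->CAB, C->CC

  step 2 ⇒ step 3: CABCABCABCABCABCABCCCCCCBBBCAB ⇒ CC·BBB·CAB·CC·BBB·CAB·CC·BBB·CAB·CC·BBB·CAB·CC·BBB·CAB·CC·BBB·CAB·CC·CC·CC·CC·CC·CC·CAB·CAB·CAB·CC·BBB·CAB
    A ↦ BBB
    B ↦ CAB
    C ↦ CC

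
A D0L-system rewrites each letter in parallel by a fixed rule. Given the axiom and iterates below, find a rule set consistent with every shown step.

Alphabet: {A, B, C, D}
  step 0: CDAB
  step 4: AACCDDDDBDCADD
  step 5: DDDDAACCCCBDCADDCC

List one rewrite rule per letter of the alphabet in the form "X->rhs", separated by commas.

A->DD, B->BD, C->A, D->C

  step 4 ⇒ step 5: AACCDDDDBDCADD ⇒ DD·DD·A·A·C·C·C·C·BD·C·A·DD·C·C
    A ↦ DD
    B ↦ BD
    C ↦ A
    D ↦ C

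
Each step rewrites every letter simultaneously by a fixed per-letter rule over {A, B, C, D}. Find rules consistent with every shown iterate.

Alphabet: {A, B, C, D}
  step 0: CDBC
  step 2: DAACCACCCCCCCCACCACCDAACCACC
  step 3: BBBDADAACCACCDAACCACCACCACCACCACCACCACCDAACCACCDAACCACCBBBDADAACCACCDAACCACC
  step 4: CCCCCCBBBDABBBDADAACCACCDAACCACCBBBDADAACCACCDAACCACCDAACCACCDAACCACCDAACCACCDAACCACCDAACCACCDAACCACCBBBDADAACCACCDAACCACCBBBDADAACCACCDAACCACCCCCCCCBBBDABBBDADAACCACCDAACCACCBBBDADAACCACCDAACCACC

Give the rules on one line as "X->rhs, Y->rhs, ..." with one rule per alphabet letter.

  step 3 ⇒ step 4: BBBDADAACCACCDAACCACCACCACCACCACCACCACCDAACCACCDAACCACCBBBDADAACCACCDAACCACC ⇒ CC·CC·CC·BBB·DA·BBB·DA·DA·ACC·ACC·DA·ACC·ACC·BBB·DA·DA·ACC·ACC·DA·ACC·ACC·DA·ACC·ACC·DA·ACC·ACC·DA·ACC·ACC·DA·ACC·ACC·DA·ACC·ACC·DA·ACC·ACC·BBB·DA·DA·ACC·ACC·DA·ACC·ACC·BBB·DA·DA·ACC·ACC·DA·ACC·ACC·CC·CC·CC·BBB·DA·BBB·DA·DA·ACC·ACC·DA·ACC·ACC·BBB·DA·DA·ACC·ACC·DA·ACC·ACC
    A ↦ DA
    B ↦ CC
    C ↦ ACC
    D ↦ BBB

A->DA, B->CC, C->ACC, D->BBB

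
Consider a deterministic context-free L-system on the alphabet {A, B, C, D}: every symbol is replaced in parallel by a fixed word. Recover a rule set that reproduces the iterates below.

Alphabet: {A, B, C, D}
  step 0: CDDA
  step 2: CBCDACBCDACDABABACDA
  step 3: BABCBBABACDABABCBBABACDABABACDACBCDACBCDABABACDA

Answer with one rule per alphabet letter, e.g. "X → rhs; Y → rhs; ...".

A->CDA, B->CB, C->BAB, D->A

  step 2 ⇒ step 3: CBCDACBCDACDABABACDA ⇒ BAB·CB·BAB·A·CDA·BAB·CB·BAB·A·CDA·BAB·A·CDA·CB·CDA·CB·CDA·BAB·A·CDA
    A ↦ CDA
    B ↦ CB
    C ↦ BAB
    D ↦ A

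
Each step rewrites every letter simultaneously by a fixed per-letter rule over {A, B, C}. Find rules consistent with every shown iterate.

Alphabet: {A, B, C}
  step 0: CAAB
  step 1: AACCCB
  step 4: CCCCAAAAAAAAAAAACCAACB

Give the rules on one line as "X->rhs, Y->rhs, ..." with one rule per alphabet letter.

A->C, B->CB, C->AA

  step 0 ⇒ step 1: CAAB ⇒ AA·C·C·CB
    A ↦ C
    B ↦ CB
    C ↦ AA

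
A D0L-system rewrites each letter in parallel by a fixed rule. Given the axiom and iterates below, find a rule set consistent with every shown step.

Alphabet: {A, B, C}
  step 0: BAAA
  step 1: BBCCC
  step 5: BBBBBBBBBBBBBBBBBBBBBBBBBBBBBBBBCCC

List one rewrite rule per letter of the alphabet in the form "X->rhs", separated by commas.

A->C, B->BB, C->A

  step 0 ⇒ step 1: BAAA ⇒ BB·C·C·C
    A ↦ C
    B ↦ BB
    C ↦ A  (constrained at step 1)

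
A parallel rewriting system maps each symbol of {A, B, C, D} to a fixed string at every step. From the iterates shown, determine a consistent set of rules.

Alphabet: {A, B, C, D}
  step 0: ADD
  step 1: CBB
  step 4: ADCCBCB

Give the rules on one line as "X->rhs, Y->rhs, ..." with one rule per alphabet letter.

  step 0 ⇒ step 1: ADD ⇒ C·B·B
    A ↦ C
    D ↦ B
    B ↦ C  (constrained at step 1)
    C ↦ AD  (constrained at step 1)

A->C, B->C, C->AD, D->B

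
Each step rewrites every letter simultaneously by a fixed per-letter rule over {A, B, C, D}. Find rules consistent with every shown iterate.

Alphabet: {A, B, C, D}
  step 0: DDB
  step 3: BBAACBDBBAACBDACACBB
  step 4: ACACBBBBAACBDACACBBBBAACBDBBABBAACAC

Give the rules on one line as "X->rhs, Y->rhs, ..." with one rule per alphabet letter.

  step 3 ⇒ step 4: BBAACBDBBAACBDACACBB ⇒ AC·AC·BB·BB·A·AC·BD·AC·AC·BB·BB·A·AC·BD·BB·A·BB·A·AC·AC
    A ↦ BB
    B ↦ AC
    C ↦ A
    D ↦ BD

A->BB, B->AC, C->A, D->BD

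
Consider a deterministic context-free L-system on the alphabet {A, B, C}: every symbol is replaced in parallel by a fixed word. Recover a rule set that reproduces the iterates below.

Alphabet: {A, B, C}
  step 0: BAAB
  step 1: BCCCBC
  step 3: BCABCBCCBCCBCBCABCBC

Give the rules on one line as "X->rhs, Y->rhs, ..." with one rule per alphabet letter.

A->C, B->BC, C->AB

  step 0 ⇒ step 1: BAAB ⇒ BC·C·C·BC
    A ↦ C
    B ↦ BC
    C ↦ AB  (constrained at step 1)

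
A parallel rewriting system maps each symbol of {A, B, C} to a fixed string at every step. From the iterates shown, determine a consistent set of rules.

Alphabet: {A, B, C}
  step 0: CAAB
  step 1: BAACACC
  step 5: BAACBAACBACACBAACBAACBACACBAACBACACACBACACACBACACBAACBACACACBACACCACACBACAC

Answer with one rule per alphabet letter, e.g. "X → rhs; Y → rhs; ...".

  step 0 ⇒ step 1: CAAB ⇒ BA·AC·AC·C
    A ↦ AC
    B ↦ C
    C ↦ BA

A->AC, B->C, C->BA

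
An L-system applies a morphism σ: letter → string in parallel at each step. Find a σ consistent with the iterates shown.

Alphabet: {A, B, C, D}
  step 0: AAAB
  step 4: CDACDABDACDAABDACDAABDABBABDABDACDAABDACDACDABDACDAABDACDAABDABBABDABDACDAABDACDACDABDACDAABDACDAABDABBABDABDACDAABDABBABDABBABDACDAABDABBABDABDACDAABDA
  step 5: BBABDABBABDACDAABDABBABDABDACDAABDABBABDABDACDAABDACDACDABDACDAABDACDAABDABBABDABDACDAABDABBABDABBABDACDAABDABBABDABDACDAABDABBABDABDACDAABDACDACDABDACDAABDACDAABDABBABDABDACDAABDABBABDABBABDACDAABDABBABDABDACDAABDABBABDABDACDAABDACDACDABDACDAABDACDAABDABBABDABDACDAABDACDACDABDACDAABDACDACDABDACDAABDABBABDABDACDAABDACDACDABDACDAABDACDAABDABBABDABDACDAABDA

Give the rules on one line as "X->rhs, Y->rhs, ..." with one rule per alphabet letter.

  step 4 ⇒ step 5: CDACDABDACDAABDACDAABDABBABDABDACDAABDACDACDABDACDAABDACDAABDABBABDABDACDAABDACDACDABDACDAABDACDAABDABBABDABDACDAABDABBABDABBABDACDAABDABBABDABDACDAABDA ⇒ BB·A·BDA·BB·A·BDA·CDA·A·BDA·BB·A·BDA·BDA·CDA·A·BDA·BB·A·BDA·BDA·CDA·A·BDA·CDA·CDA·BDA·CDA·A·BDA·CDA·A·BDA·BB·A·BDA·BDA·CDA·A·BDA·BB·A·BDA·BB·A·BDA·CDA·A·BDA·BB·A·BDA·BDA·CDA·A·BDA·BB·A·BDA·BDA·CDA·A·BDA·CDA·CDA·BDA·CDA·A·BDA·CDA·A·BDA·BB·A·BDA·BDA·CDA·A·BDA·BB·A·BDA·BB·A·BDA·CDA·A·BDA·BB·A·BDA·BDA·CDA·A·BDA·BB·A·BDA·BDA·CDA·A·BDA·CDA·CDA·BDA·CDA·A·BDA·CDA·A·BDA·BB·A·BDA·BDA·CDA·A·BDA·CDA·CDA·BDA·CDA·A·BDA·CDA·CDA·BDA·CDA·A·BDA·BB·A·BDA·BDA·CDA·A·BDA·CDA·CDA·BDA·CDA·A·BDA·CDA·A·BDA·BB·A·BDA·BDA·CDA·A·BDA
    A ↦ BDA
    B ↦ CDA
    C ↦ BB
    D ↦ A

A->BDA, B->CDA, C->BB, D->A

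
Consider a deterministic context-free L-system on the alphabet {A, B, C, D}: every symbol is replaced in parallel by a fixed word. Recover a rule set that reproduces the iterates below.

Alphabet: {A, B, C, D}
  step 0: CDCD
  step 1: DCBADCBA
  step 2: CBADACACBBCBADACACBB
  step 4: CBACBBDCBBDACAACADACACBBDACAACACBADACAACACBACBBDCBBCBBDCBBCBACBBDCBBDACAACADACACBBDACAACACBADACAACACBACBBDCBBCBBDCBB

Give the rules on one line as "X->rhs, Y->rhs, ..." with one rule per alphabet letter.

  step 1 ⇒ step 2: DCBADCBA ⇒ CBA·D·ACA·CBB·CBA·D·ACA·CBB
    A ↦ CBB
    B ↦ ACA
    C ↦ D
    D ↦ CBA

A->CBB, B->ACA, C->D, D->CBA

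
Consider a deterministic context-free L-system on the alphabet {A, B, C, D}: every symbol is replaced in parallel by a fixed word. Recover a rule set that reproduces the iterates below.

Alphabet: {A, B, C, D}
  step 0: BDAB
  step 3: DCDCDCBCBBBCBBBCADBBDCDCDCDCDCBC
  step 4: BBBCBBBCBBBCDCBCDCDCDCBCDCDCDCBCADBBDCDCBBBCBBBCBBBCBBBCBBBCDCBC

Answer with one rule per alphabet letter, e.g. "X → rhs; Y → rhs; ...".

A->AD, B->DC, C->BC, D->BB

  step 3 ⇒ step 4: DCDCDCBCBBBCBBBCADBBDCDCDCDCDCBC ⇒ BB·BC·BB·BC·BB·BC·DC·BC·DC·DC·DC·BC·DC·DC·DC·BC·AD·BB·DC·DC·BB·BC·BB·BC·BB·BC·BB·BC·BB·BC·DC·BC
    A ↦ AD
    B ↦ DC
    C ↦ BC
    D ↦ BB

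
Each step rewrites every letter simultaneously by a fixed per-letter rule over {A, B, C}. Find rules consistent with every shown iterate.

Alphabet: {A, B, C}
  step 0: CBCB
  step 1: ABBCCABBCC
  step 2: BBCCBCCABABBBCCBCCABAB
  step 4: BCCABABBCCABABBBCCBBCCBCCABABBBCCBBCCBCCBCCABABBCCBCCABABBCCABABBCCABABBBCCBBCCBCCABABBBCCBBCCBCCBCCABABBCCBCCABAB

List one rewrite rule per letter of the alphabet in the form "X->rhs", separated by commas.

  step 1 ⇒ step 2: ABBCCABBCC ⇒ B·BCC·BCC·AB·AB·B·BCC·BCC·AB·AB
    A ↦ B
    B ↦ BCC
    C ↦ AB

A->B, B->BCC, C->AB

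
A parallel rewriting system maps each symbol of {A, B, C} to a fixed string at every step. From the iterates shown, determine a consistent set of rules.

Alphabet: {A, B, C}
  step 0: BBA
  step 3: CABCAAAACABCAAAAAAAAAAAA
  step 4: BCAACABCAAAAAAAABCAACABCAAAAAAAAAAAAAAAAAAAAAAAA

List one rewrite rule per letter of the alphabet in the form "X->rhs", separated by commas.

A->AA, B->CA, C->BC

  step 3 ⇒ step 4: CABCAAAACABCAAAAAAAAAAAA ⇒ BC·AA·CA·BC·AA·AA·AA·AA·BC·AA·CA·BC·AA·AA·AA·AA·AA·AA·AA·AA·AA·AA·AA·AA
    A ↦ AA
    B ↦ CA
    C ↦ BC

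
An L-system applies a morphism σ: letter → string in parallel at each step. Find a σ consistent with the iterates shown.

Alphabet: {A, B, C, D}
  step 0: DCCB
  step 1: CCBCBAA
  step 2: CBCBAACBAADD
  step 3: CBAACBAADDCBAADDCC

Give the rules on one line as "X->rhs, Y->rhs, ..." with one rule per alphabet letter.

A->D, B->AA, C->CB, D->C

  step 2 ⇒ step 3: CBCBAACBAADD ⇒ CB·AA·CB·AA·D·D·CB·AA·D·D·C·C
    A ↦ D
    B ↦ AA
    C ↦ CB
    D ↦ C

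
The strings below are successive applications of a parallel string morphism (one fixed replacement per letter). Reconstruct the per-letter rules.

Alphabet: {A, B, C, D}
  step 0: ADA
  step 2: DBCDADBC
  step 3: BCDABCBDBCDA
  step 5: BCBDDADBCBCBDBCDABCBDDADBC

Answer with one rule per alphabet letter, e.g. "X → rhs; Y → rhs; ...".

A->BD, B->D, C->A, D->BC

  step 2 ⇒ step 3: DBCDADBC ⇒ BC·D·A·BC·BD·BC·D·A
    A ↦ BD
    B ↦ D
    C ↦ A
    D ↦ BC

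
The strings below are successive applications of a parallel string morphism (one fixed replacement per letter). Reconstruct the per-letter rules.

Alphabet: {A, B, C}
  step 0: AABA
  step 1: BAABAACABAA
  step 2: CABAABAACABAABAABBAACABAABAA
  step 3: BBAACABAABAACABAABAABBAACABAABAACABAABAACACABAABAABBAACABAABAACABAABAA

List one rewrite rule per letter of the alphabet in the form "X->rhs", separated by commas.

A->BAA, B->CA, C->B

  step 2 ⇒ step 3: CABAABAACABAABAABBAACABAABAA ⇒ B·BAA·CA·BAA·BAA·CA·BAA·BAA·B·BAA·CA·BAA·BAA·CA·BAA·BAA·CA·CA·BAA·BAA·B·BAA·CA·BAA·BAA·CA·BAA·BAA
    A ↦ BAA
    B ↦ CA
    C ↦ B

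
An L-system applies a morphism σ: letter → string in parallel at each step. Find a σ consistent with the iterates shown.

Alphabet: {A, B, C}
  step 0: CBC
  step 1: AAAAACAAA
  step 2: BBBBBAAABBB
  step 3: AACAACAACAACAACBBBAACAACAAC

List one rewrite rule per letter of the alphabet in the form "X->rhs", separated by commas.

A->B, B->AAC, C->AAA

  step 2 ⇒ step 3: BBBBBAAABBB ⇒ AAC·AAC·AAC·AAC·AAC·B·B·B·AAC·AAC·AAC
    A ↦ B
    B ↦ AAC
  step 0 ⇒ step 1: CBC ⇒ AAA·AAC·AAA
    C ↦ AAA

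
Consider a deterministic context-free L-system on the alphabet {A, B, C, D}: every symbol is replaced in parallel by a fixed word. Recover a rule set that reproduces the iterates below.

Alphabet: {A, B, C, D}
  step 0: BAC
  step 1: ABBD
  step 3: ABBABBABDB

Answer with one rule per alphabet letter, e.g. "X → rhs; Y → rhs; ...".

  step 0 ⇒ step 1: BAC ⇒ AB·B·D
    A ↦ B
    B ↦ AB
    C ↦ D
    D ↦ CA  (constrained at step 1)

A->B, B->AB, C->D, D->CA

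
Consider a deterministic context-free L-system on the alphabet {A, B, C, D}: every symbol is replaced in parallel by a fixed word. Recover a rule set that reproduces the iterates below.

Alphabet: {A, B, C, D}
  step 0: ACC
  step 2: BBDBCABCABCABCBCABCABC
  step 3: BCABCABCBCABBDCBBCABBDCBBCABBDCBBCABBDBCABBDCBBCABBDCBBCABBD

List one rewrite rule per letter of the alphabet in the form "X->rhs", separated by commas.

  step 2 ⇒ step 3: BBDBCABCABCABCBCABCABC ⇒ BCA·BCA·BC·BCA·BBD·CB·BCA·BBD·CB·BCA·BBD·CB·BCA·BBD·BCA·BBD·CB·BCA·BBD·CB·BCA·BBD
    A ↦ CB
    B ↦ BCA
    C ↦ BBD
    D ↦ BC

A->CB, B->BCA, C->BBD, D->BC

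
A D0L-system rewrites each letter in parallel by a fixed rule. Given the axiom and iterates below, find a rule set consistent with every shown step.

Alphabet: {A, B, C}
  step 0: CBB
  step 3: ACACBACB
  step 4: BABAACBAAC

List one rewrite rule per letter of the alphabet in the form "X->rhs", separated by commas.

A->B, B->AC, C->A

  step 3 ⇒ step 4: ACACBACB ⇒ B·A·B·A·AC·B·A·AC
    A ↦ B
    B ↦ AC
    C ↦ A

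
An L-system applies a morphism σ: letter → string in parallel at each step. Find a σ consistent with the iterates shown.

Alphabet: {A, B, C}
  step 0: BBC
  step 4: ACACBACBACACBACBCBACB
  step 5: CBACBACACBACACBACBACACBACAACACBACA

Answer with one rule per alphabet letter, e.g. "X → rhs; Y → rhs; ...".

A->CB, B->CA, C->A

  step 4 ⇒ step 5: ACACBACBACACBACBCBACB ⇒ CB·A·CB·A·CA·CB·A·CA·CB·A·CB·A·CA·CB·A·CA·A·CA·CB·A·CA
    A ↦ CB
    B ↦ CA
    C ↦ A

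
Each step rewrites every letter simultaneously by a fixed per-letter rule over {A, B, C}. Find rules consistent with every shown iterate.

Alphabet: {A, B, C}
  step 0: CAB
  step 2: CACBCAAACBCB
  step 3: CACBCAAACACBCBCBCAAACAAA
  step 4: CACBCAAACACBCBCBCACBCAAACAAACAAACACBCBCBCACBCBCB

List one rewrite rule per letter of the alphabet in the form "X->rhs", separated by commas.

  step 3 ⇒ step 4: CACBCAAACACBCBCBCAAACAAA ⇒ CA·CB·CA·AA·CA·CB·CB·CB·CA·CB·CA·AA·CA·AA·CA·AA·CA·CB·CB·CB·CA·CB·CB·CB
    A ↦ CB
    B ↦ AA
    C ↦ CA

A->CB, B->AA, C->CA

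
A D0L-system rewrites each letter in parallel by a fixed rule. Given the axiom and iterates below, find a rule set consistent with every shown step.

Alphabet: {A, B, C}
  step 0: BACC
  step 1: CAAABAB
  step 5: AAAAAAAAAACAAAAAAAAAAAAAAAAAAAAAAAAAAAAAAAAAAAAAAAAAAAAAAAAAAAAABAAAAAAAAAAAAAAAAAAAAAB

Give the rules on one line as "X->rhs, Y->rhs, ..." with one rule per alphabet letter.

  step 0 ⇒ step 1: BACC ⇒ C·AA·AB·AB
    A ↦ AA
    B ↦ C
    C ↦ AB

A->AA, B->C, C->AB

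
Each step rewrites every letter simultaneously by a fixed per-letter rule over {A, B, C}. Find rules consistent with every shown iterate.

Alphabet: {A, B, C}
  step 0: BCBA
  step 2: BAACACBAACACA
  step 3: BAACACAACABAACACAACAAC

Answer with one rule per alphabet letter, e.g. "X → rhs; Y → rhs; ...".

  step 2 ⇒ step 3: BAACACBAACACA ⇒ BA·AC·AC·A·AC·A·BA·AC·AC·A·AC·A·AC
    A ↦ AC
    B ↦ BA
    C ↦ A

A->AC, B->BA, C->A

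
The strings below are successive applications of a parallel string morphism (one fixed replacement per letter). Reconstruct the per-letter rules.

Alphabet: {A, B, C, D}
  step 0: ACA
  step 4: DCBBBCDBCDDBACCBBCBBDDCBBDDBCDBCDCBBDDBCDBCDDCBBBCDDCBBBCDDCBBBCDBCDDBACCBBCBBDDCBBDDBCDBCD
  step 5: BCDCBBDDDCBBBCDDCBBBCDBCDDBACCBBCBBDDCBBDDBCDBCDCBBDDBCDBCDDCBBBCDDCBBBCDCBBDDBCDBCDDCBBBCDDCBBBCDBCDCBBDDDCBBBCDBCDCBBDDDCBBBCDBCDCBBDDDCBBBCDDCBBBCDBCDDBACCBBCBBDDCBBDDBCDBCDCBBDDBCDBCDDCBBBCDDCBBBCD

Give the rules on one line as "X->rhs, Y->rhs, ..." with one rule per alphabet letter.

A->BAC, B->D, C->CBB, D->BCD

  step 4 ⇒ step 5: DCBBBCDBCDDBACCBBCBBDDCBBDDBCDBCDCBBDDBCDBCDDCBBBCDDCBBBCDDCBBBCDBCDDBACCBBCBBDDCBBDDBCDBCD ⇒ BCD·CBB·D·D·D·CBB·BCD·D·CBB·BCD·BCD·D·BAC·CBB·CBB·D·D·CBB·D·D·BCD·BCD·CBB·D·D·BCD·BCD·D·CBB·BCD·D·CBB·BCD·CBB·D·D·BCD·BCD·D·CBB·BCD·D·CBB·BCD·BCD·CBB·D·D·D·CBB·BCD·BCD·CBB·D·D·D·CBB·BCD·BCD·CBB·D·D·D·CBB·BCD·D·CBB·BCD·BCD·D·BAC·CBB·CBB·D·D·CBB·D·D·BCD·BCD·CBB·D·D·BCD·BCD·D·CBB·BCD·D·CBB·BCD
    A ↦ BAC
    B ↦ D
    C ↦ CBB
    D ↦ BCD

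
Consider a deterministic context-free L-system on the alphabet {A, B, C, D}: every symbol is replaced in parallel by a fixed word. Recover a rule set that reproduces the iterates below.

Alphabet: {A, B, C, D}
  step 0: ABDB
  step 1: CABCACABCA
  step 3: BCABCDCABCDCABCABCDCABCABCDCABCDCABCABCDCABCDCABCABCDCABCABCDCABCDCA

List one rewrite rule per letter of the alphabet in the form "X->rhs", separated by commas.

  step 0 ⇒ step 1: ABDB ⇒ CA·BCA·CA·BCA
    A ↦ CA
    B ↦ BCA
    D ↦ CA
    C ↦ BCD  (constrained at step 1)

A->CA, B->BCA, C->BCD, D->CA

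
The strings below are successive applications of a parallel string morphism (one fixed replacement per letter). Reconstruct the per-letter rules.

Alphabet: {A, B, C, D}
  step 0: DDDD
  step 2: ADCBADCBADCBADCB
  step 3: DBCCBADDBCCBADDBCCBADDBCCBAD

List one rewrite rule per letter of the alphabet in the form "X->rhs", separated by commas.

  step 2 ⇒ step 3: ADCBADCBADCBADCB ⇒ D·BC·CB·AD·D·BC·CB·AD·D·BC·CB·AD·D·BC·CB·AD
    A ↦ D
    B ↦ AD
    C ↦ CB
    D ↦ BC

A->D, B->AD, C->CB, D->BC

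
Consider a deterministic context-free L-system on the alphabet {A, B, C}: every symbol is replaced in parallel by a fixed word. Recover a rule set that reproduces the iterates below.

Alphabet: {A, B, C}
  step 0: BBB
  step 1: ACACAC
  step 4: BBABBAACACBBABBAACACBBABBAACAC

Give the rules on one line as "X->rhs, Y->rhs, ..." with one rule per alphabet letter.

  step 0 ⇒ step 1: BBB ⇒ AC·AC·AC
    B ↦ AC
    A ↦ BB  (constrained at step 1)
    C ↦ A  (constrained at step 1)

A->BB, B->AC, C->A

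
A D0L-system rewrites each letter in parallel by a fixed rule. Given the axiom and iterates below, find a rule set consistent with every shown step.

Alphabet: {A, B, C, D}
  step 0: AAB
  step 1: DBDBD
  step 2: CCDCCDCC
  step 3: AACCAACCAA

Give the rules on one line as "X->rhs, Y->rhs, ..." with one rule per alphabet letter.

A->DB, B->D, C->A, D->CC

  step 2 ⇒ step 3: CCDCCDCC ⇒ A·A·CC·A·A·CC·A·A
    C ↦ A
    D ↦ CC
  step 0 ⇒ step 1: AAB ⇒ DB·DB·D
    A ↦ DB
  step 0 ⇒ step 1: AAB ⇒ DB·DB·D
    B ↦ D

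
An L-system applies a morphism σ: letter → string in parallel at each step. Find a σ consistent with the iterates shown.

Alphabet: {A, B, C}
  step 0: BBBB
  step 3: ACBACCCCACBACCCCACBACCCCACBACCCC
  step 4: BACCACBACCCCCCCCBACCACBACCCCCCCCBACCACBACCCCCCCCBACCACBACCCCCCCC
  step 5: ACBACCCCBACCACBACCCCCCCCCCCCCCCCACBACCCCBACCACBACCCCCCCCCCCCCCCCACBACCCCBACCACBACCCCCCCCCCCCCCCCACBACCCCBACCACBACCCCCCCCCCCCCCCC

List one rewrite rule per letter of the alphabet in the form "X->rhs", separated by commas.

A->BA, B->AC, C->CC

  step 4 ⇒ step 5: BACCACBACCCCCCCCBACCACBACCCCCCCCBACCACBACCCCCCCCBACCACBACCCCCCCC ⇒ AC·BA·CC·CC·BA·CC·AC·BA·CC·CC·CC·CC·CC·CC·CC·CC·AC·BA·CC·CC·BA·CC·AC·BA·CC·CC·CC·CC·CC·CC·CC·CC·AC·BA·CC·CC·BA·CC·AC·BA·CC·CC·CC·CC·CC·CC·CC·CC·AC·BA·CC·CC·BA·CC·AC·BA·CC·CC·CC·CC·CC·CC·CC·CC
    A ↦ BA
    B ↦ AC
    C ↦ CC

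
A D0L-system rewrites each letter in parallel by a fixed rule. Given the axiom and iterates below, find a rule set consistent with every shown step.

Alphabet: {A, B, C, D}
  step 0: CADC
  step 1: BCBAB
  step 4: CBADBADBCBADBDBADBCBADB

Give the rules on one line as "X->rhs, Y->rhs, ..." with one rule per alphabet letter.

A->CB, B->DB, C->B, D->A

  step 0 ⇒ step 1: CADC ⇒ B·CB·A·B
    A ↦ CB
    C ↦ B
    D ↦ A
    B ↦ DB  (constrained at step 1)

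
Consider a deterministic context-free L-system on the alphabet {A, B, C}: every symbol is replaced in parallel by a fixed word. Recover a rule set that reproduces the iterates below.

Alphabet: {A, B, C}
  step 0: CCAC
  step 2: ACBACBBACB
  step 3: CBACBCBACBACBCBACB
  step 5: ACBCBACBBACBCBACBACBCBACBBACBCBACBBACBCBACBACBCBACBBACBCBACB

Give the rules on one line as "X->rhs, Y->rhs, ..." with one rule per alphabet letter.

A->C, B->ACB, C->B

  step 2 ⇒ step 3: ACBACBBACB ⇒ C·B·ACB·C·B·ACB·ACB·C·B·ACB
    A ↦ C
    B ↦ ACB
    C ↦ B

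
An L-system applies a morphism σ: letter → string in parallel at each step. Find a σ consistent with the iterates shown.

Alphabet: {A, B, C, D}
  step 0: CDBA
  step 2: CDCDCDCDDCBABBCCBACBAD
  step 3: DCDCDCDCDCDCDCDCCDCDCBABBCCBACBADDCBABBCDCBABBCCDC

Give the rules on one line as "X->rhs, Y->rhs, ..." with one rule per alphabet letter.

  step 2 ⇒ step 3: CDCDCDCDDCBABBCCBACBAD ⇒ D·CDC·D·CDC·D·CDC·D·CDC·CDC·D·CBA·BBC·CBA·CBA·D·D·CBA·BBC·D·CBA·BBC·CDC
    A ↦ BBC
    B ↦ CBA
    C ↦ D
    D ↦ CDC

A->BBC, B->CBA, C->D, D->CDC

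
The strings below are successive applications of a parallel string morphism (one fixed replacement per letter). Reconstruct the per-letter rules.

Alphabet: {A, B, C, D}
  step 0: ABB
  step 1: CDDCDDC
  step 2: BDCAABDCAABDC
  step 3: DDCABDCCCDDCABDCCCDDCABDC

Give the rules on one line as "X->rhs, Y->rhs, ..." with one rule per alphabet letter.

  step 2 ⇒ step 3: BDCAABDCAABDC ⇒ DDC·A·BDC·C·C·DDC·A·BDC·C·C·DDC·A·BDC
    A ↦ C
    B ↦ DDC
    C ↦ BDC
    D ↦ A

A->C, B->DDC, C->BDC, D->A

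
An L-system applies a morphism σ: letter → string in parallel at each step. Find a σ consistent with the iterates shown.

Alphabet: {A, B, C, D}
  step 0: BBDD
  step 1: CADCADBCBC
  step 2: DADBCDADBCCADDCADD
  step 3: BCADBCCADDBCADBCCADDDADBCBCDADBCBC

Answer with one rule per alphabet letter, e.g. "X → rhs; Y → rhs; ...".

A->AD, B->CAD, C->D, D->BC

  step 2 ⇒ step 3: DADBCDADBCCADDCADD ⇒ BC·AD·BC·CAD·D·BC·AD·BC·CAD·D·D·AD·BC·BC·D·AD·BC·BC
    A ↦ AD
    B ↦ CAD
    C ↦ D
    D ↦ BC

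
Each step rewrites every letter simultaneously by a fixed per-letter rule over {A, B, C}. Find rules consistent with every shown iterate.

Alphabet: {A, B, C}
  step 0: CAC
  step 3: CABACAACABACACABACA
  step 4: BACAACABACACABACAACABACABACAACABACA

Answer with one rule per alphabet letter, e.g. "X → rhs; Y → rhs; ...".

  step 3 ⇒ step 4: CABACAACABACACABACA ⇒ BA·CA·A·CA·BA·CA·CA·BA·CA·A·CA·BA·CA·BA·CA·A·CA·BA·CA
    A ↦ CA
    B ↦ A
    C ↦ BA

A->CA, B->A, C->BA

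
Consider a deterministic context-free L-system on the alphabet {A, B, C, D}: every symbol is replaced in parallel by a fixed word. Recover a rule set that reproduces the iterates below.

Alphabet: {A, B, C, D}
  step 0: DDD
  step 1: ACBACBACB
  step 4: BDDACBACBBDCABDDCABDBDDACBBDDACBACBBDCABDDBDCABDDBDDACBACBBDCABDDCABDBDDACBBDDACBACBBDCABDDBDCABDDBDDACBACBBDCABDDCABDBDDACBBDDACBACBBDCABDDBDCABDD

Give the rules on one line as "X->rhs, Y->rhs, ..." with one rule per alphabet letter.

A->BD, B->BDD, C->CA, D->ACB

  step 0 ⇒ step 1: DDD ⇒ ACB·ACB·ACB
    D ↦ ACB
    A ↦ BD  (constrained at step 1)
    B ↦ BDD  (constrained at step 1)
    C ↦ CA  (constrained at step 1)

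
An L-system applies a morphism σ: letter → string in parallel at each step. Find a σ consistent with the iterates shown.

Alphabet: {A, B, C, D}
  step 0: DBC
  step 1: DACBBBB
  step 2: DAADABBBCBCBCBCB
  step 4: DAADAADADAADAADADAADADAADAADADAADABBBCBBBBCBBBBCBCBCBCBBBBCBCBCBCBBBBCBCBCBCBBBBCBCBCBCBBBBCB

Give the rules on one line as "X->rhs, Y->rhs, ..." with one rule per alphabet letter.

A->ADA, B->CB, C->BBB, D->DA

  step 1 ⇒ step 2: DACBBBB ⇒ DA·ADA·BBB·CB·CB·CB·CB
    A ↦ ADA
    B ↦ CB
    C ↦ BBB
    D ↦ DA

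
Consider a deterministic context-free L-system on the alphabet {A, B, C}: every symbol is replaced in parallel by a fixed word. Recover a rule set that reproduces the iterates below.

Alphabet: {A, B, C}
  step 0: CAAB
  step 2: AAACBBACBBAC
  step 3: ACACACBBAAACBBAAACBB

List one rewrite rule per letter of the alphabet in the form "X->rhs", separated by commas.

A->AC, B->A, C->BB

  step 2 ⇒ step 3: AAACBBACBBAC ⇒ AC·AC·AC·BB·A·A·AC·BB·A·A·AC·BB
    A ↦ AC
    B ↦ A
    C ↦ BB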